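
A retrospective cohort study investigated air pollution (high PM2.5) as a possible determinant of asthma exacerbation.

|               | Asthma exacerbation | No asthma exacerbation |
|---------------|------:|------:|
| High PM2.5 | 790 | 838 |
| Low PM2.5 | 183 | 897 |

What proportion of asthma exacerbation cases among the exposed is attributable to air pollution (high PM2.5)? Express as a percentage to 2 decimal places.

Cells: a = 790, b = 838, c = 183, d = 897.
Risk in exposed = 790/1628 = 0.48526; risk in unexposed = 183/1080 = 0.16944.
RR = 0.48526/0.16944 = 2.86382
AR% = (RR − 1)/RR × 100 = (2.86382 − 1)/2.86382 × 100 = 65.0816%

65.08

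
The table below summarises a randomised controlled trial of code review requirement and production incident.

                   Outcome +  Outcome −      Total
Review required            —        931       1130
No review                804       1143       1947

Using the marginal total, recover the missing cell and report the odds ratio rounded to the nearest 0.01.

0.30

The missing cell is in the exposed row: 1130 − 931 = 199.
So a = 199, b = 931, c = 804, d = 1143.
OR = (a·d)/(b·c) = (199 × 1143) / (931 × 804) = 227457 / 748524 = 0.30387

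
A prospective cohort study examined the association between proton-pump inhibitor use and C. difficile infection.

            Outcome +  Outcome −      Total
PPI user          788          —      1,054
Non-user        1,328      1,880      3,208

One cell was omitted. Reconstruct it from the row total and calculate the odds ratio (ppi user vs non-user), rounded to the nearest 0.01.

4.19

The missing cell is in the exposed row: 1054 − 788 = 266.
So a = 788, b = 266, c = 1328, d = 1880.
OR = (a·d)/(b·c) = (788 × 1880) / (266 × 1328) = 1481440 / 353248 = 4.19377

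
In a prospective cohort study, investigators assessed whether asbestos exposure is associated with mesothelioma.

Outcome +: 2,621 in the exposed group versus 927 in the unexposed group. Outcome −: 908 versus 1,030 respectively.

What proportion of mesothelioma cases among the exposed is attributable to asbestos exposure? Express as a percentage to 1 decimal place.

From the description: a = 2621, b = 908, c = 927, d = 1030.
Risk in exposed = 2621/3529 = 0.74270; risk in unexposed = 927/1957 = 0.47368.
RR = 0.74270/0.47368 = 1.56793
AR% = (RR − 1)/RR × 100 = (1.56793 − 1)/1.56793 × 100 = 36.2216%

36.2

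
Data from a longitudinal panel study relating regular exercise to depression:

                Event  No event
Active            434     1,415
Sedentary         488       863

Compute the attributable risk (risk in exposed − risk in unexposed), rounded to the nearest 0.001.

Cells: a = 434, b = 1415, c = 488, d = 863.
Risk in exposed = 434/1849 = 0.234721; risk in unexposed = 488/1351 = 0.361214.
Risk difference = 0.234721 − 0.361214 = -0.126492

-0.126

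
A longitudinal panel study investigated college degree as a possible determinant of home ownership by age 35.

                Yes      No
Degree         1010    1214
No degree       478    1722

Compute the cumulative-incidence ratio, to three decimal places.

2.090

Cells: a = 1010, b = 1214, c = 478, d = 1722.
Risk in exposed = 1010/2224 = 0.45414; risk in unexposed = 478/2200 = 0.21727.
RR = 0.45414 / 0.21727 = 2.09017
The risk among the exposed is 2.09 times that among the unexposed.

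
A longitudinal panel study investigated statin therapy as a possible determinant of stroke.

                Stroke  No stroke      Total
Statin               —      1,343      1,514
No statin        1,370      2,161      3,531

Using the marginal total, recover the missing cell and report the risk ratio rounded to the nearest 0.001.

The missing cell is in the exposed row: 1514 − 1343 = 171.
So a = 171, b = 1343, c = 1370, d = 2161.
RR = [a/(a+b)] / [c/(c+d)] = (171/1514) / (1370/3531) = 0.11295/0.38799 = 0.29110

0.291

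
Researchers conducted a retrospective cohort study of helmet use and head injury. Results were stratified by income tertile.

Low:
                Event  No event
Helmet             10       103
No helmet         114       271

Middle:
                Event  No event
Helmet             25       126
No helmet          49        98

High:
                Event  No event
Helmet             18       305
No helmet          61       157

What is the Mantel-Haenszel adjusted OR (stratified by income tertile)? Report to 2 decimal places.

OR_MH = Σ(aᵢdᵢ/nᵢ) / Σ(bᵢcᵢ/nᵢ), where nᵢ is the stratum total.
Stratum 1 (Low): n = 498; a·d/n = 10·271/498 = 5.4418; b·c/n = 103·114/498 = 23.5783
Stratum 2 (Middle): n = 298; a·d/n = 25·98/298 = 8.2215; b·c/n = 126·49/298 = 20.7181
Stratum 3 (High): n = 541; a·d/n = 18·157/541 = 5.2237; b·c/n = 305·61/541 = 34.3900
OR_MH = (5.4418 + 8.2215 + 5.2237) / (23.5783 + 20.7181 + 34.3900) = 18.8869 / 78.6865 = 0.24003

0.24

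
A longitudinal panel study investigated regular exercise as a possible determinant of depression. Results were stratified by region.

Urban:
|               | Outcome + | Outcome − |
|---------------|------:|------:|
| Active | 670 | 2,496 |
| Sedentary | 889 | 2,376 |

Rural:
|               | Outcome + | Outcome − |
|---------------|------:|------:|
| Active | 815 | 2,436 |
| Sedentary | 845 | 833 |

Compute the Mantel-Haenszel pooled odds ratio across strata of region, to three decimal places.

0.505

OR_MH = Σ(aᵢdᵢ/nᵢ) / Σ(bᵢcᵢ/nᵢ), where nᵢ is the stratum total.
Stratum 1 (Urban): n = 6431; a·d/n = 670·2376/6431 = 247.5385; b·c/n = 2496·889/6431 = 345.0387
Stratum 2 (Rural): n = 4929; a·d/n = 815·833/4929 = 137.7348; b·c/n = 2436·845/4929 = 417.6141
OR_MH = (247.5385 + 137.7348) / (345.0387 + 417.6141) = 385.2733 / 762.6528 = 0.50518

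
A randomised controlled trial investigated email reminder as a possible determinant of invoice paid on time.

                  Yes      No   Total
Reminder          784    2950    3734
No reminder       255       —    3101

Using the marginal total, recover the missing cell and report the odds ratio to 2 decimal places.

2.97

The missing cell is in the unexposed row: 3101 − 255 = 2846.
So a = 784, b = 2950, c = 255, d = 2846.
OR = (a·d)/(b·c) = (784 × 2846) / (2950 × 255) = 2231264 / 752250 = 2.96612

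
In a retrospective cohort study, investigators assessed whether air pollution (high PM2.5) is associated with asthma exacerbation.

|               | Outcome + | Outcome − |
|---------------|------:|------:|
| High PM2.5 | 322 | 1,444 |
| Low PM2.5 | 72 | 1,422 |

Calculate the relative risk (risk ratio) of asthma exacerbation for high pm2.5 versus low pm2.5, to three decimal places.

Cells: a = 322, b = 1444, c = 72, d = 1422.
Risk in exposed = 322/1766 = 0.18233; risk in unexposed = 72/1494 = 0.04819.
RR = 0.18233 / 0.04819 = 3.78341
The risk among the exposed is 3.78 times that among the unexposed.

3.783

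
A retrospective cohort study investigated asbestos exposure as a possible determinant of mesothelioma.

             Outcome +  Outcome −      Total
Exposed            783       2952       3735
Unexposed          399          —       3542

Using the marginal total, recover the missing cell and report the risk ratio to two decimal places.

1.86

The missing cell is in the unexposed row: 3542 − 399 = 3143.
So a = 783, b = 2952, c = 399, d = 3143.
RR = [a/(a+b)] / [c/(c+d)] = (783/3735) / (399/3542) = 0.20964/0.11265 = 1.86100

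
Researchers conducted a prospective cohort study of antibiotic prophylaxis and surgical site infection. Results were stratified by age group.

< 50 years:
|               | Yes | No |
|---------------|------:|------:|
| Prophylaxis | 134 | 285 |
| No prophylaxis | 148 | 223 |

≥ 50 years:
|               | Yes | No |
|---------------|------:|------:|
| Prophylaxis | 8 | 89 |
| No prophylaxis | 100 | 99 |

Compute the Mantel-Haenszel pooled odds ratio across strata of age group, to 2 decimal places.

0.49

OR_MH = Σ(aᵢdᵢ/nᵢ) / Σ(bᵢcᵢ/nᵢ), where nᵢ is the stratum total.
Stratum 1 (< 50 years): n = 790; a·d/n = 134·223/790 = 37.8253; b·c/n = 285·148/790 = 53.3924
Stratum 2 (≥ 50 years): n = 296; a·d/n = 8·99/296 = 2.6757; b·c/n = 89·100/296 = 30.0676
OR_MH = (37.8253 + 2.6757) / (53.3924 + 30.0676) = 40.5010 / 83.4600 = 0.48527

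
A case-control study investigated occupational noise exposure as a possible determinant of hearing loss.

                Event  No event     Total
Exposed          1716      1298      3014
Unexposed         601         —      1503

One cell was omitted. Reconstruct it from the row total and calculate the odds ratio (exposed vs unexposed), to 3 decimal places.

The missing cell is in the unexposed row: 1503 − 601 = 902.
So a = 1716, b = 1298, c = 601, d = 902.
OR = (a·d)/(b·c) = (1716 × 902) / (1298 × 601) = 1547832 / 780098 = 1.98415

1.984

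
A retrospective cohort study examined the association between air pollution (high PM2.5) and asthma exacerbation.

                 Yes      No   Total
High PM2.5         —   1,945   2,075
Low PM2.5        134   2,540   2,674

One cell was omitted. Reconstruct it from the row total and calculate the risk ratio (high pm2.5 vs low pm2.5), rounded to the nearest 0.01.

1.25

The missing cell is in the exposed row: 2075 − 1945 = 130.
So a = 130, b = 1945, c = 134, d = 2540.
RR = [a/(a+b)] / [c/(c+d)] = (130/2075) / (134/2674) = 0.06265/0.05011 = 1.25021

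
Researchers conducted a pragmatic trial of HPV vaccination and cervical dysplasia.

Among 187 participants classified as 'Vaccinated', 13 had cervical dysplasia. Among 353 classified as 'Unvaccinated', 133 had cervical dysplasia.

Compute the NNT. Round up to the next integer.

4

Risk in treated group = 13/187 = 0.06952; risk in control = 133/353 = 0.37677.
Absolute risk reduction = 0.37677 − 0.06952 = 0.30725
NNT = 1 / ARR = 1 / 0.30725 = 3.255 → round up → 4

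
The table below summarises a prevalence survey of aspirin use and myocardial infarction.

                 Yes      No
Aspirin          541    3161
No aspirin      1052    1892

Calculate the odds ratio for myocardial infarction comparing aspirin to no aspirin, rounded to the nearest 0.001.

Cells: a = 541, b = 3161, c = 1052, d = 1892.
OR = (a·d)/(b·c) = (541 × 1892) / (3161 × 1052) = 1023572 / 3325372 = 0.30781
Exposure is associated with lower odds of myocardial infarction (OR = 0.31 < 1).

0.308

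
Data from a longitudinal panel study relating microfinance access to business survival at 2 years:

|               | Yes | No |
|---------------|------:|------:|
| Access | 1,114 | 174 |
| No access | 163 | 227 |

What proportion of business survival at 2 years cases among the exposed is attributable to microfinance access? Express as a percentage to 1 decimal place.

51.7

Cells: a = 1114, b = 174, c = 163, d = 227.
Risk in exposed = 1114/1288 = 0.86491; risk in unexposed = 163/390 = 0.41795.
RR = 0.86491/0.41795 = 2.06941
AR% = (RR − 1)/RR × 100 = (2.06941 − 1)/2.06941 × 100 = 51.6770%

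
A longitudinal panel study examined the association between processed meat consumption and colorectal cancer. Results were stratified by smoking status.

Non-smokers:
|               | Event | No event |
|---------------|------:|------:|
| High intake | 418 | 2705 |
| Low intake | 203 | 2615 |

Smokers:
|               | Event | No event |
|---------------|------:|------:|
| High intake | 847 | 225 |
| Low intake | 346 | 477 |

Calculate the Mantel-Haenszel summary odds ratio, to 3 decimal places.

2.975

OR_MH = Σ(aᵢdᵢ/nᵢ) / Σ(bᵢcᵢ/nᵢ), where nᵢ is the stratum total.
Stratum 1 (Non-smokers): n = 5941; a·d/n = 418·2615/5941 = 183.9875; b·c/n = 2705·203/5941 = 92.4280
Stratum 2 (Smokers): n = 1895; a·d/n = 847·477/1895 = 213.2026; b·c/n = 225·346/1895 = 41.0818
OR_MH = (183.9875 + 213.2026) / (92.4280 + 41.0818) = 397.1902 / 133.5098 = 2.97499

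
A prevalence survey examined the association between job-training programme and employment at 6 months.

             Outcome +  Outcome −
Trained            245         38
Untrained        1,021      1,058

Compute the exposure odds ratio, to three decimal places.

Cells: a = 245, b = 38, c = 1021, d = 1058.
OR = (a·d)/(b·c) = (245 × 1058) / (38 × 1021) = 259210 / 38798 = 6.68101
The odds of employment at 6 months are about 6.68 times as high in the trained group.

6.681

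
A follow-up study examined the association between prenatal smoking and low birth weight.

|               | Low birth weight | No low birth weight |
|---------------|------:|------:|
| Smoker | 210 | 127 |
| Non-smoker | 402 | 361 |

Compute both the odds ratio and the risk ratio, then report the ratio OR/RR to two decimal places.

1.26

Cells: a = 210, b = 127, c = 402, d = 361.
OR = (210·361)/(127·402) = 75810/51054 = 1.48490
Risk in exposed = 210/337 = 0.62315; risk in unexposed = 402/763 = 0.52687; RR = 1.18274
OR/RR = 1.48490 / 1.18274 = 1.25548
The outcome is not rare, so the OR lies further from 1 than the RR.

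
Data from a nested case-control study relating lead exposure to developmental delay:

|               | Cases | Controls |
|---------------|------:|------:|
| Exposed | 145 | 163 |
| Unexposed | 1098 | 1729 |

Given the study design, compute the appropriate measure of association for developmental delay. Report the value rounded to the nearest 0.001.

1.401

Cells: a = 145, b = 163, c = 1098, d = 1729.
This is a nested case-control study: participants were sampled on outcome status, so risks in the source population cannot be estimated directly — relative risk is not valid here. The odds ratio is the appropriate measure.
OR = (a·d)/(b·c) = (145 × 1729) / (163 × 1098) = 250705 / 178974 = 1.40079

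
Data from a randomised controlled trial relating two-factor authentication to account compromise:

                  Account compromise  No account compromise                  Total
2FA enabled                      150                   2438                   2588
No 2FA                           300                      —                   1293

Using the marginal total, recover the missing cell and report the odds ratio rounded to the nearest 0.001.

The missing cell is in the unexposed row: 1293 − 300 = 993.
So a = 150, b = 2438, c = 300, d = 993.
OR = (a·d)/(b·c) = (150 × 993) / (2438 × 300) = 148950 / 731400 = 0.20365

0.204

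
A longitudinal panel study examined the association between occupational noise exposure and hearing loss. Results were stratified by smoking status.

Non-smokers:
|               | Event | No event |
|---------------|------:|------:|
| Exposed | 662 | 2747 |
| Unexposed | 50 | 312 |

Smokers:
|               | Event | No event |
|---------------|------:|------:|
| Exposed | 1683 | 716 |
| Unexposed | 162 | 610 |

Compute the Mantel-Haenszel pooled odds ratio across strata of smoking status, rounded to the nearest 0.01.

5.19

OR_MH = Σ(aᵢdᵢ/nᵢ) / Σ(bᵢcᵢ/nᵢ), where nᵢ is the stratum total.
Stratum 1 (Non-smokers): n = 3771; a·d/n = 662·312/3771 = 54.7717; b·c/n = 2747·50/3771 = 36.4227
Stratum 2 (Smokers): n = 3171; a·d/n = 1683·610/3171 = 323.7559; b·c/n = 716·162/3171 = 36.5790
OR_MH = (54.7717 + 323.7559) / (36.4227 + 36.5790) = 378.5276 / 73.0017 = 5.18519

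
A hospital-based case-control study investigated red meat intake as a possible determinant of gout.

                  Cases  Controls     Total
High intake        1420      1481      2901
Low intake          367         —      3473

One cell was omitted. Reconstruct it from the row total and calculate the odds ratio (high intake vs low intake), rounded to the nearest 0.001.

8.115

The missing cell is in the unexposed row: 3473 − 367 = 3106.
So a = 1420, b = 1481, c = 367, d = 3106.
OR = (a·d)/(b·c) = (1420 × 3106) / (1481 × 367) = 4410520 / 543527 = 8.11463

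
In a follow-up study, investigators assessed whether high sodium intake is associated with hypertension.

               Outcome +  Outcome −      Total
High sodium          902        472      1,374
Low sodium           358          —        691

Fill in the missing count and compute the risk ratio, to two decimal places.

1.27

The missing cell is in the unexposed row: 691 − 358 = 333.
So a = 902, b = 472, c = 358, d = 333.
RR = [a/(a+b)] / [c/(c+d)] = (902/1374) / (358/691) = 0.65648/0.51809 = 1.26711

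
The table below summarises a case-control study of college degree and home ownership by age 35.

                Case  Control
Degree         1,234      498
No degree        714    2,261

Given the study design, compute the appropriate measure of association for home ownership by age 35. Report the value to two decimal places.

Cells: a = 1234, b = 498, c = 714, d = 2261.
This is a case-control study: participants were sampled on outcome status, so risks in the source population cannot be estimated directly — relative risk is not valid here. The odds ratio is the appropriate measure.
OR = (a·d)/(b·c) = (1234 × 2261) / (498 × 714) = 2790074 / 355572 = 7.84672

7.85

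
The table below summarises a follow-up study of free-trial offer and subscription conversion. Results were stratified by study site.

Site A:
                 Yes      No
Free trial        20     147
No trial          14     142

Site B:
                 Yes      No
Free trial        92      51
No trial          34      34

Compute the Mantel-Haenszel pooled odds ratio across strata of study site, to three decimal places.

OR_MH = Σ(aᵢdᵢ/nᵢ) / Σ(bᵢcᵢ/nᵢ), where nᵢ is the stratum total.
Stratum 1 (Site A): n = 323; a·d/n = 20·142/323 = 8.7926; b·c/n = 147·14/323 = 6.3715
Stratum 2 (Site B): n = 211; a·d/n = 92·34/211 = 14.8246; b·c/n = 51·34/211 = 8.2180
OR_MH = (8.7926 + 14.8246) / (6.3715 + 8.2180) = 23.6172 / 14.5895 = 1.61878

1.619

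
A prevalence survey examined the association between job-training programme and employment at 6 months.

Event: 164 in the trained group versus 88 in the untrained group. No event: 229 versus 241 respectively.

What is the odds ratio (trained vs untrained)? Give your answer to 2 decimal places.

1.96

From the description: a = 164, b = 229, c = 88, d = 241.
OR = (a·d)/(b·c) = (164 × 241) / (229 × 88) = 39524 / 20152 = 1.96129
The odds of employment at 6 months are about 1.96 times as high in the trained group.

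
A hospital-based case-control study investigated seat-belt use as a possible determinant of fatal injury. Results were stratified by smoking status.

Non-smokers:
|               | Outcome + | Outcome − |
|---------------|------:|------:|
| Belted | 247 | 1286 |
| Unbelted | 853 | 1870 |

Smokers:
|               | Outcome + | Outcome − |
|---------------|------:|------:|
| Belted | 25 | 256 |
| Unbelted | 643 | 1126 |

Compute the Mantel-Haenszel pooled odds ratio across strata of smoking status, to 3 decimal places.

OR_MH = Σ(aᵢdᵢ/nᵢ) / Σ(bᵢcᵢ/nᵢ), where nᵢ is the stratum total.
Stratum 1 (Non-smokers): n = 4256; a·d/n = 247·1870/4256 = 108.5268; b·c/n = 1286·853/4256 = 257.7439
Stratum 2 (Smokers): n = 2050; a·d/n = 25·1126/2050 = 13.7317; b·c/n = 256·643/2050 = 80.2966
OR_MH = (108.5268 + 13.7317) / (257.7439 + 80.2966) = 122.2585 / 338.0405 = 0.36167

0.362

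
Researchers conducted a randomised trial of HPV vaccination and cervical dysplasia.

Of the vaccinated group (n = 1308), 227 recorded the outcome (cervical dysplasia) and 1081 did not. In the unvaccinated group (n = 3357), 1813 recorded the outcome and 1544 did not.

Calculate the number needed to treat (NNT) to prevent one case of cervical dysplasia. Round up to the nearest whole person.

Risk in treated group = 227/1308 = 0.17355; risk in control = 1813/3357 = 0.54007.
Absolute risk reduction = 0.54007 − 0.17355 = 0.36652
NNT = 1 / ARR = 1 / 0.36652 = 2.728 → round up → 3

3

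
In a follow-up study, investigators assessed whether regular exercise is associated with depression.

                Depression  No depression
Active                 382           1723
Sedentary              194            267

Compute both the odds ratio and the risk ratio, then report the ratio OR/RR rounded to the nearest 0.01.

Cells: a = 382, b = 1723, c = 194, d = 267.
OR = (382·267)/(1723·194) = 101994/334262 = 0.30513
Risk in exposed = 382/2105 = 0.18147; risk in unexposed = 194/461 = 0.42082; RR = 0.43123
OR/RR = 0.30513 / 0.43123 = 0.70758
The outcome is not rare, so the OR lies further from 1 than the RR.

0.71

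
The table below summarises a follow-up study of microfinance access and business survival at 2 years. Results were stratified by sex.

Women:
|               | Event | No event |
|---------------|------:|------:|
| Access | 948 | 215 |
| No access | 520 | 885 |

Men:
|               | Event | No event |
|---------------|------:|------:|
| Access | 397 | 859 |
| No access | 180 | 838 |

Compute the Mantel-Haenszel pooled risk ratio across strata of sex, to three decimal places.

2.079

RR_MH = Σ(aᵢ·n₀ᵢ/nᵢ) / Σ(cᵢ·n₁ᵢ/nᵢ), with n₁ᵢ = aᵢ+bᵢ (exposed), n₀ᵢ = cᵢ+dᵢ (unexposed), nᵢ = n₁ᵢ+n₀ᵢ.
Stratum 1 (Women): n₁ = 1163, n₀ = 1405, n = 2568; a·n₀/n = 948·1405/2568 = 518.6682; c·n₁/n = 520·1163/2568 = 235.4984
Stratum 2 (Men): n₁ = 1256, n₀ = 1018, n = 2274; a·n₀/n = 397·1018/2274 = 177.7247; c·n₁/n = 180·1256/2274 = 99.4195
RR_MH = (518.6682 + 177.7247) / (235.4984 + 99.4195) = 696.3929 / 334.9180 = 2.07929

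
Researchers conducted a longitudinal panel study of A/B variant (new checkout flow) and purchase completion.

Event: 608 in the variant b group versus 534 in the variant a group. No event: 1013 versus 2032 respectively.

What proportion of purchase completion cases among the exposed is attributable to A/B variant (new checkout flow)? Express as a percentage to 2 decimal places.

From the description: a = 608, b = 1013, c = 534, d = 2032.
Risk in exposed = 608/1621 = 0.37508; risk in unexposed = 534/2566 = 0.20811.
RR = 0.37508/0.20811 = 1.80234
AR% = (RR − 1)/RR × 100 = (1.80234 − 1)/1.80234 × 100 = 44.5165%

44.52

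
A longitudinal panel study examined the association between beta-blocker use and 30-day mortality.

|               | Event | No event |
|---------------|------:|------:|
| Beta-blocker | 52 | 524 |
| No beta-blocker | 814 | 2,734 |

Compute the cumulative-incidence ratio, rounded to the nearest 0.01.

Cells: a = 52, b = 524, c = 814, d = 2734.
Risk in exposed = 52/576 = 0.09028; risk in unexposed = 814/3548 = 0.22943.
RR = 0.09028 / 0.22943 = 0.39350
The risk is 61% lower among the exposed than among the unexposed.

0.39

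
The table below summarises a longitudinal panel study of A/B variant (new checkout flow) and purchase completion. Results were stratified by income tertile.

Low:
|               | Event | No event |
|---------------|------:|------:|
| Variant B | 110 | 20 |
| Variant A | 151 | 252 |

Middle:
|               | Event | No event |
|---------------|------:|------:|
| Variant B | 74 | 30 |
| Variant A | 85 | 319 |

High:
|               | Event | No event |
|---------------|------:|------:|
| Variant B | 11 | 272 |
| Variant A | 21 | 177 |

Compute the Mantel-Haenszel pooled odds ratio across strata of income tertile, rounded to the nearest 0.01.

OR_MH = Σ(aᵢdᵢ/nᵢ) / Σ(bᵢcᵢ/nᵢ), where nᵢ is the stratum total.
Stratum 1 (Low): n = 533; a·d/n = 110·252/533 = 52.0075; b·c/n = 20·151/533 = 5.6660
Stratum 2 (Middle): n = 508; a·d/n = 74·319/508 = 46.4685; b·c/n = 30·85/508 = 5.0197
Stratum 3 (High): n = 481; a·d/n = 11·177/481 = 4.0478; b·c/n = 272·21/481 = 11.8753
OR_MH = (52.0075 + 46.4685 + 4.0478) / (5.6660 + 5.0197 + 11.8753) = 102.5238 / 22.5610 = 4.54430

4.54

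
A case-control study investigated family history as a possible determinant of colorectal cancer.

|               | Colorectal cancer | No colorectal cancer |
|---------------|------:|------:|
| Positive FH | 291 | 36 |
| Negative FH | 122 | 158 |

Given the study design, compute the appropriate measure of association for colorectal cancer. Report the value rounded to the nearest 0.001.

Cells: a = 291, b = 36, c = 122, d = 158.
This is a case-control study: participants were sampled on outcome status, so risks in the source population cannot be estimated directly — relative risk is not valid here. The odds ratio is the appropriate measure.
OR = (a·d)/(b·c) = (291 × 158) / (36 × 122) = 45978 / 4392 = 10.46858

10.469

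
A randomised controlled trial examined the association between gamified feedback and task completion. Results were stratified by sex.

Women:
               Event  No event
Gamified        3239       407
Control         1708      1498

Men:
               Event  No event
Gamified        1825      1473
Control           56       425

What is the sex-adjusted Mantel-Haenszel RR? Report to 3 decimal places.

RR_MH = Σ(aᵢ·n₀ᵢ/nᵢ) / Σ(cᵢ·n₁ᵢ/nᵢ), with n₁ᵢ = aᵢ+bᵢ (exposed), n₀ᵢ = cᵢ+dᵢ (unexposed), nᵢ = n₁ᵢ+n₀ᵢ.
Stratum 1 (Women): n₁ = 3646, n₀ = 3206, n = 6852; a·n₀/n = 3239·3206/6852 = 1515.5041; c·n₁/n = 1708·3646/6852 = 908.8395
Stratum 2 (Men): n₁ = 3298, n₀ = 481, n = 3779; a·n₀/n = 1825·481/3779 = 232.2903; c·n₁/n = 56·3298/3779 = 48.8722
RR_MH = (1515.5041 + 232.2903) / (908.8395 + 48.8722) = 1747.7944 / 957.7117 = 1.82497

1.825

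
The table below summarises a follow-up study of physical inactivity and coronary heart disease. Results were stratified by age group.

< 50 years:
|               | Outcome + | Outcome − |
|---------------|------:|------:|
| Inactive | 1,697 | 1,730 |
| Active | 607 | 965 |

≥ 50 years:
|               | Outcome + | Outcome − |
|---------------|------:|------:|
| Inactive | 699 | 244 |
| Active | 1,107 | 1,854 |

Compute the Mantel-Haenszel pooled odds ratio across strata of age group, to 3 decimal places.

2.362

OR_MH = Σ(aᵢdᵢ/nᵢ) / Σ(bᵢcᵢ/nᵢ), where nᵢ is the stratum total.
Stratum 1 (< 50 years): n = 4999; a·d/n = 1697·965/4999 = 327.5865; b·c/n = 1730·607/4999 = 210.0640
Stratum 2 (≥ 50 years): n = 3904; a·d/n = 699·1854/3904 = 331.9534; b·c/n = 244·1107/3904 = 69.1875
OR_MH = (327.5865 + 331.9534) / (210.0640 + 69.1875) = 659.5399 / 279.2515 = 2.36181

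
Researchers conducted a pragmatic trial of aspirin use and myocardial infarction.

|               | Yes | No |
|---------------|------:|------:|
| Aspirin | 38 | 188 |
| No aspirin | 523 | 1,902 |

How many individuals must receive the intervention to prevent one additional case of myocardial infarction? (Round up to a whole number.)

22

Risk in treated group = 38/226 = 0.16814; risk in control = 523/2425 = 0.21567.
Absolute risk reduction = 0.21567 − 0.16814 = 0.04753
NNT = 1 / ARR = 1 / 0.04753 = 21.040 → round up → 22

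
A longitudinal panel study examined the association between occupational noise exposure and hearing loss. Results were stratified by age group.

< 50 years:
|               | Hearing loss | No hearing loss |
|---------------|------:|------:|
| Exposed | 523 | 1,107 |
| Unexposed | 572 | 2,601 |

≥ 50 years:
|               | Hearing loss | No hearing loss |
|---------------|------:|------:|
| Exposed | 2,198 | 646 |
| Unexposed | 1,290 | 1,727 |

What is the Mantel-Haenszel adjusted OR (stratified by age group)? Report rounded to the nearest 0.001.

OR_MH = Σ(aᵢdᵢ/nᵢ) / Σ(bᵢcᵢ/nᵢ), where nᵢ is the stratum total.
Stratum 1 (< 50 years): n = 4803; a·d/n = 523·2601/4803 = 283.2236; b·c/n = 1107·572/4803 = 131.8351
Stratum 2 (≥ 50 years): n = 5861; a·d/n = 2198·1727/5861 = 647.6618; b·c/n = 646·1290/5861 = 142.1839
OR_MH = (283.2236 + 647.6618) / (131.8351 + 142.1839) = 930.8854 / 274.0190 = 3.39716

3.397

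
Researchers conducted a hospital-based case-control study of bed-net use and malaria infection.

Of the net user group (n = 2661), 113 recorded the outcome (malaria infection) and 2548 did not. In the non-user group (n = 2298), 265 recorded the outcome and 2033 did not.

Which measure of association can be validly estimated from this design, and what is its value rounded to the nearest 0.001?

From the description: a = 113, b = 2548, c = 265, d = 2033.
This is a hospital-based case-control study: participants were sampled on outcome status, so risks in the source population cannot be estimated directly — relative risk is not valid here. The odds ratio is the appropriate measure.
OR = (a·d)/(b·c) = (113 × 2033) / (2548 × 265) = 229729 / 675220 = 0.34023

0.340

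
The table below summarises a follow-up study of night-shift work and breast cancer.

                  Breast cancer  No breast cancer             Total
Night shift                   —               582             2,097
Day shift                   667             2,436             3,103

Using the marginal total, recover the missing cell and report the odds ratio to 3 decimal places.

The missing cell is in the exposed row: 2097 − 582 = 1515.
So a = 1515, b = 582, c = 667, d = 2436.
OR = (a·d)/(b·c) = (1515 × 2436) / (582 × 667) = 3690540 / 388194 = 9.50695

9.507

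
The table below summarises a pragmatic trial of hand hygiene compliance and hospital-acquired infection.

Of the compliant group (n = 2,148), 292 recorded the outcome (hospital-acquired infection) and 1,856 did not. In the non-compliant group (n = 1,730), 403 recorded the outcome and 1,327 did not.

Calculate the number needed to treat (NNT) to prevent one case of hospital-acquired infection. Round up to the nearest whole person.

Risk in treated group = 292/2148 = 0.13594; risk in control = 403/1730 = 0.23295.
Absolute risk reduction = 0.23295 − 0.13594 = 0.09701
NNT = 1 / ARR = 1 / 0.09701 = 10.308 → round up → 11

11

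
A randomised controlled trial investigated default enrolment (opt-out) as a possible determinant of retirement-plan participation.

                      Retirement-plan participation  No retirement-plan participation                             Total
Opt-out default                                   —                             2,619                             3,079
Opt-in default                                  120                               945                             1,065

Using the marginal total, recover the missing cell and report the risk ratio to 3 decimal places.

The missing cell is in the exposed row: 3079 − 2619 = 460.
So a = 460, b = 2619, c = 120, d = 945.
RR = [a/(a+b)] / [c/(c+d)] = (460/3079) / (120/1065) = 0.14940/0.11268 = 1.32592

1.326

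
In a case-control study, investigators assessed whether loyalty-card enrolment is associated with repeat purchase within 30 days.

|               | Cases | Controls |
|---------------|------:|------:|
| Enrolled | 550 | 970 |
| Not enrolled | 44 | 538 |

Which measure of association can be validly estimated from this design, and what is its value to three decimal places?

Cells: a = 550, b = 970, c = 44, d = 538.
This is a case-control study: participants were sampled on outcome status, so risks in the source population cannot be estimated directly — relative risk is not valid here. The odds ratio is the appropriate measure.
OR = (a·d)/(b·c) = (550 × 538) / (970 × 44) = 295900 / 42680 = 6.93299

6.933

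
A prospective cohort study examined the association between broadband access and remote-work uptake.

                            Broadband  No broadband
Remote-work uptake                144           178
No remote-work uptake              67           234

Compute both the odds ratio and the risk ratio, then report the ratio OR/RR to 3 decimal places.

1.789

Reading the table with exposure as columns: a = 144 (Broadband, case), b = 67 (Broadband, non-case), c = 178 (No broadband, case), d = 234.
OR = (144·234)/(67·178) = 33696/11926 = 2.82542
Risk in exposed = 144/211 = 0.68246; risk in unexposed = 178/412 = 0.43204; RR = 1.57964
OR/RR = 2.82542 / 1.57964 = 1.78865
The outcome is not rare, so the OR lies further from 1 than the RR.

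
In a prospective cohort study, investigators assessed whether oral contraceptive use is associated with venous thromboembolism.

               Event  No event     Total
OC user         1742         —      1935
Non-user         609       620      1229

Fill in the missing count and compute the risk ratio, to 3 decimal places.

1.817

The missing cell is in the exposed row: 1935 − 1742 = 193.
So a = 1742, b = 193, c = 609, d = 620.
RR = [a/(a+b)] / [c/(c+d)] = (1742/1935) / (609/1229) = 0.90026/0.49552 = 1.81678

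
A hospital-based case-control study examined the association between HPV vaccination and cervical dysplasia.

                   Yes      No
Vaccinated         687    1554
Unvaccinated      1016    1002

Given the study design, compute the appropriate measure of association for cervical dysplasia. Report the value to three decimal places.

0.436

Cells: a = 687, b = 1554, c = 1016, d = 1002.
This is a hospital-based case-control study: participants were sampled on outcome status, so risks in the source population cannot be estimated directly — relative risk is not valid here. The odds ratio is the appropriate measure.
OR = (a·d)/(b·c) = (687 × 1002) / (1554 × 1016) = 688374 / 1578864 = 0.43599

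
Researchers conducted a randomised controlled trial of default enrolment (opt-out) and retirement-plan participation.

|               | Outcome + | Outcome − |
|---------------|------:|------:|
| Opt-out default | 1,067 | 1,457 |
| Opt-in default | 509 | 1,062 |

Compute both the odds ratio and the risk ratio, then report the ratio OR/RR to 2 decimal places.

1.17

Cells: a = 1067, b = 1457, c = 509, d = 1062.
OR = (1067·1062)/(1457·509) = 1133154/741613 = 1.52796
Risk in exposed = 1067/2524 = 0.42274; risk in unexposed = 509/1571 = 0.32400; RR = 1.30477
OR/RR = 1.52796 / 1.30477 = 1.17106
The outcome is not rare, so the OR lies further from 1 than the RR.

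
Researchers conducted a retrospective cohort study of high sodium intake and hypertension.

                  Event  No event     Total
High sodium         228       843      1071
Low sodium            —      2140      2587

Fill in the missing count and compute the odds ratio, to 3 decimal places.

The missing cell is in the unexposed row: 2587 − 2140 = 447.
So a = 228, b = 843, c = 447, d = 2140.
OR = (a·d)/(b·c) = (228 × 2140) / (843 × 447) = 487920 / 376821 = 1.29483

1.295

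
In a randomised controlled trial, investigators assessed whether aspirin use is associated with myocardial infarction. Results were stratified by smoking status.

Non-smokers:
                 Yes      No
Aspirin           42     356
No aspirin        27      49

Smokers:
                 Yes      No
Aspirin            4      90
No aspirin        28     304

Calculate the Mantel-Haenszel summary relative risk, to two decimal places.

0.34

RR_MH = Σ(aᵢ·n₀ᵢ/nᵢ) / Σ(cᵢ·n₁ᵢ/nᵢ), with n₁ᵢ = aᵢ+bᵢ (exposed), n₀ᵢ = cᵢ+dᵢ (unexposed), nᵢ = n₁ᵢ+n₀ᵢ.
Stratum 1 (Non-smokers): n₁ = 398, n₀ = 76, n = 474; a·n₀/n = 42·76/474 = 6.7342; c·n₁/n = 27·398/474 = 22.6709
Stratum 2 (Smokers): n₁ = 94, n₀ = 332, n = 426; a·n₀/n = 4·332/426 = 3.1174; c·n₁/n = 28·94/426 = 6.1784
RR_MH = (6.7342 + 3.1174) / (22.6709 + 6.1784) = 9.8515 / 28.8493 = 0.34148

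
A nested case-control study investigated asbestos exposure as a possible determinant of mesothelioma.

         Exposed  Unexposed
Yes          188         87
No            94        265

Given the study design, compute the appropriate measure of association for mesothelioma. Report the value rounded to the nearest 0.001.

Reading the table with exposure as columns: a = 188 (Exposed, case), b = 94 (Exposed, non-case), c = 87 (Unexposed, case), d = 265.
This is a nested case-control study: participants were sampled on outcome status, so risks in the source population cannot be estimated directly — relative risk is not valid here. The odds ratio is the appropriate measure.
OR = (a·d)/(b·c) = (188 × 265) / (94 × 87) = 49820 / 8178 = 6.09195

6.092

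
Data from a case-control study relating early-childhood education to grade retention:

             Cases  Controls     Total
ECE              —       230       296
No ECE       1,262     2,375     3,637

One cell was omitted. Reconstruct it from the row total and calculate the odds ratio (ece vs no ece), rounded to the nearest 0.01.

0.54

The missing cell is in the exposed row: 296 − 230 = 66.
So a = 66, b = 230, c = 1262, d = 2375.
OR = (a·d)/(b·c) = (66 × 2375) / (230 × 1262) = 156750 / 290260 = 0.54003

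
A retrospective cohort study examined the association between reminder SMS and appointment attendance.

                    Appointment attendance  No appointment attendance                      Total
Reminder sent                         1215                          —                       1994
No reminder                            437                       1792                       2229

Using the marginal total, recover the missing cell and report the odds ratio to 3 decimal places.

6.396

The missing cell is in the exposed row: 1994 − 1215 = 779.
So a = 1215, b = 779, c = 437, d = 1792.
OR = (a·d)/(b·c) = (1215 × 1792) / (779 × 437) = 2177280 / 340423 = 6.39581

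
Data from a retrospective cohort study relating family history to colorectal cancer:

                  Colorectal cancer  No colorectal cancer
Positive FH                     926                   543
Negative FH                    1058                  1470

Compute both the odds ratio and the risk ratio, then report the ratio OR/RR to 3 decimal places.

Cells: a = 926, b = 543, c = 1058, d = 1470.
OR = (926·1470)/(543·1058) = 1361220/574494 = 2.36942
Risk in exposed = 926/1469 = 0.63036; risk in unexposed = 1058/2528 = 0.41851; RR = 1.50619
OR/RR = 2.36942 / 1.50619 = 1.57312
The outcome is not rare, so the OR lies further from 1 than the RR.

1.573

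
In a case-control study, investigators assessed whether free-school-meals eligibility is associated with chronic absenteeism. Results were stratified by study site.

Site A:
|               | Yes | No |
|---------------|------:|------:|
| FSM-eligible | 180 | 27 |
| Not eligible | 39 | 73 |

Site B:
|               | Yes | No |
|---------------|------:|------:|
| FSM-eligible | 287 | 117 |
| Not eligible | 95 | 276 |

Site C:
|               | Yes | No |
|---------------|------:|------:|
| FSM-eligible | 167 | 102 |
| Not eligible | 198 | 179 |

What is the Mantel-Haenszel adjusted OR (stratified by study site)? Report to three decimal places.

OR_MH = Σ(aᵢdᵢ/nᵢ) / Σ(bᵢcᵢ/nᵢ), where nᵢ is the stratum total.
Stratum 1 (Site A): n = 319; a·d/n = 180·73/319 = 41.1912; b·c/n = 27·39/319 = 3.3009
Stratum 2 (Site B): n = 775; a·d/n = 287·276/775 = 102.2090; b·c/n = 117·95/775 = 14.3419
Stratum 3 (Site C): n = 646; a·d/n = 167·179/646 = 46.2740; b·c/n = 102·198/646 = 31.2632
OR_MH = (41.1912 + 102.2090 + 46.2740) / (3.3009 + 14.3419 + 31.2632) = 189.6742 / 48.9060 = 3.87834

3.878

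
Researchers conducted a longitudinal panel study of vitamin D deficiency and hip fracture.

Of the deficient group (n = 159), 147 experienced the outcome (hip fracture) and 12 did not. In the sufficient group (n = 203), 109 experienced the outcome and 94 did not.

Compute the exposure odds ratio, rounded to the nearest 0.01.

From the description: a = 147, b = 12, c = 109, d = 94.
OR = (a·d)/(b·c) = (147 × 94) / (12 × 109) = 13818 / 1308 = 10.56422
The odds of hip fracture are about 10.56 times as high in the deficient group.

10.56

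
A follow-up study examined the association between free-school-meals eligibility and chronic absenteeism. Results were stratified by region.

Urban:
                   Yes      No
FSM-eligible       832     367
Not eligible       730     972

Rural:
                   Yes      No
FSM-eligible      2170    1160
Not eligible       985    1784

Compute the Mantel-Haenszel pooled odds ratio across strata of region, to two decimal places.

OR_MH = Σ(aᵢdᵢ/nᵢ) / Σ(bᵢcᵢ/nᵢ), where nᵢ is the stratum total.
Stratum 1 (Urban): n = 2901; a·d/n = 832·972/2901 = 278.7673; b·c/n = 367·730/2901 = 92.3509
Stratum 2 (Rural): n = 6099; a·d/n = 2170·1784/6099 = 634.7401; b·c/n = 1160·985/6099 = 187.3422
OR_MH = (278.7673 + 634.7401) / (92.3509 + 187.3422) = 913.5074 / 279.6931 = 3.26611

3.27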